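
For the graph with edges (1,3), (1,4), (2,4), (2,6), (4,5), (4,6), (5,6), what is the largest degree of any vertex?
4 (attained at vertex 4)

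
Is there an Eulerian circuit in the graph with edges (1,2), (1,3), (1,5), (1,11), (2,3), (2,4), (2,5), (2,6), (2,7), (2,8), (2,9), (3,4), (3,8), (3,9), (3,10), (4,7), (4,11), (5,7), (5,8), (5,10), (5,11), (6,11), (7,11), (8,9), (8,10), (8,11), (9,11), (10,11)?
Yes (the graph is connected and all 11 vertices have even degree)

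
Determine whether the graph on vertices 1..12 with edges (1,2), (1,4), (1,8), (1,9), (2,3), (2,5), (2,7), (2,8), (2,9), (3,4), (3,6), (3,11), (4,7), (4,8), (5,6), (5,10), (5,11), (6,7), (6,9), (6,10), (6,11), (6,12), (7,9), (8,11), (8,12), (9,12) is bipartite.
No (odd cycle of length 3: 9 -> 1 -> 2 -> 9)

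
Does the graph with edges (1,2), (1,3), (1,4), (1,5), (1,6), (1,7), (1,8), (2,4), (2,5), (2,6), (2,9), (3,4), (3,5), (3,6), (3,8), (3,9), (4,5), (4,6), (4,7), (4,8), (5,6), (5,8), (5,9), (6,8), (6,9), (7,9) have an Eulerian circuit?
No (8 vertices have odd degree: {1, 2, 4, 5, 6, 7, 8, 9}; Eulerian circuit requires 0)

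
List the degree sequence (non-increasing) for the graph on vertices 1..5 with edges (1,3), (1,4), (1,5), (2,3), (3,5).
[3, 3, 2, 1, 1] (degrees: deg(1)=3, deg(2)=1, deg(3)=3, deg(4)=1, deg(5)=2)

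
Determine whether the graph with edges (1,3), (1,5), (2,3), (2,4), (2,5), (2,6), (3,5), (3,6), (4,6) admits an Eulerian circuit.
No (2 vertices have odd degree: {5, 6}; Eulerian circuit requires 0)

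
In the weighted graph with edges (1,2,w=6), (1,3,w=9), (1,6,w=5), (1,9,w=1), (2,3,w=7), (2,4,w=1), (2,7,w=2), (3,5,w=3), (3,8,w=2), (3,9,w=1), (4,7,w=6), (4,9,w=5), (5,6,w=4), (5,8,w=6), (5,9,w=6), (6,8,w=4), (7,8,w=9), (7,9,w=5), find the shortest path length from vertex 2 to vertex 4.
1 (path: 2 -> 4; weights 1 = 1)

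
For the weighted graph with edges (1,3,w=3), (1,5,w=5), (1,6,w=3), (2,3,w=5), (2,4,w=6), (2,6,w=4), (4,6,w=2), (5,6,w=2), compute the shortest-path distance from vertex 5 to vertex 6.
2 (path: 5 -> 6; weights 2 = 2)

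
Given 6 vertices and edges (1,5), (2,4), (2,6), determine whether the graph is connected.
No, it has 3 components: {1, 5}, {2, 4, 6}, {3}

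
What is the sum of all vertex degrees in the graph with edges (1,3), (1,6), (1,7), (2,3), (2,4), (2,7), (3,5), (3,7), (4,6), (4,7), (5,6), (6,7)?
24 (handshake: sum of degrees = 2|E| = 2 x 12 = 24)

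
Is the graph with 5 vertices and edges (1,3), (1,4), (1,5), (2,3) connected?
Yes (BFS from 1 visits [1, 3, 4, 5, 2] — all 5 vertices reached)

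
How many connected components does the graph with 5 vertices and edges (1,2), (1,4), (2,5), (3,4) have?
1 (components: {1, 2, 3, 4, 5})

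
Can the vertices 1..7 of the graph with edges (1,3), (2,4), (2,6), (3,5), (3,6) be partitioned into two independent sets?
Yes. Partition: {1, 4, 5, 6, 7}, {2, 3}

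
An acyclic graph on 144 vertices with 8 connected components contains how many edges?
136 (Each of the 8 component trees on V_i vertices has V_i - 1 edges; summing gives V - C = 144 - 8 = 136)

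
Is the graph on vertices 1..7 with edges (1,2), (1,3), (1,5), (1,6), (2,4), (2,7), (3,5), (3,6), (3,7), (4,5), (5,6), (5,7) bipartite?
No (odd cycle of length 3: 5 -> 1 -> 6 -> 5)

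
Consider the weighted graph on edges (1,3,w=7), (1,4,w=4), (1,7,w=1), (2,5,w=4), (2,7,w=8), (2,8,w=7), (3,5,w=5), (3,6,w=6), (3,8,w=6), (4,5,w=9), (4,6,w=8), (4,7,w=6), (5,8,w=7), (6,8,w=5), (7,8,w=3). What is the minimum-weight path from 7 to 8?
3 (path: 7 -> 8; weights 3 = 3)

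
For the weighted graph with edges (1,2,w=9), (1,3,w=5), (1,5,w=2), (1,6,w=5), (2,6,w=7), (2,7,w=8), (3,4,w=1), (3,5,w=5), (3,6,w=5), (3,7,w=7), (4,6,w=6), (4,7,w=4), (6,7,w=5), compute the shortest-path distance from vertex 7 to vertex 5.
10 (path: 7 -> 4 -> 3 -> 5; weights 4 + 1 + 5 = 10)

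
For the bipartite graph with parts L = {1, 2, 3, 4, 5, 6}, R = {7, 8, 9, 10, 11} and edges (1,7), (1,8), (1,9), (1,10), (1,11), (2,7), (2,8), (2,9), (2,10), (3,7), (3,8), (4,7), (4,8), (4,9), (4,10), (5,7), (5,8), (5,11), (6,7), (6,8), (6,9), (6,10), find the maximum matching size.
5 (matching: (1,11), (2,10), (3,8), (4,9), (5,7); upper bound min(|L|,|R|) = min(6,5) = 5)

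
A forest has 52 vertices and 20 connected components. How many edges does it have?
32 (Each of the 20 component trees on V_i vertices has V_i - 1 edges; summing gives V - C = 52 - 20 = 32)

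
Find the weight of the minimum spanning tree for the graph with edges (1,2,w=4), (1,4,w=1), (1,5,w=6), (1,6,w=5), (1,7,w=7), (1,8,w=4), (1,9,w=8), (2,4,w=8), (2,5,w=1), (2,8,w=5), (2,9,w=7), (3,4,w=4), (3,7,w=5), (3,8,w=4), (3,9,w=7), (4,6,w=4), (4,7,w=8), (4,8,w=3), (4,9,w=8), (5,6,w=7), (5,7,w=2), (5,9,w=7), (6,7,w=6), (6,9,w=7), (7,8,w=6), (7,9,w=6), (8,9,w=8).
25 (MST edges: (1,2,w=4), (1,4,w=1), (2,5,w=1), (3,4,w=4), (4,6,w=4), (4,8,w=3), (5,7,w=2), (7,9,w=6); sum of weights 4 + 1 + 1 + 4 + 4 + 3 + 2 + 6 = 25)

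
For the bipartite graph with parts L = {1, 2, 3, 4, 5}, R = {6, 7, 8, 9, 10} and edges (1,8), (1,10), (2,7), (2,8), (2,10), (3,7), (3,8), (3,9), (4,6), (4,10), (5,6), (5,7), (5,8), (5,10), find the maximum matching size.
5 (matching: (1,10), (2,8), (3,9), (4,6), (5,7); upper bound min(|L|,|R|) = min(5,5) = 5)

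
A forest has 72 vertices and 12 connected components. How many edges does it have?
60 (Each of the 12 component trees on V_i vertices has V_i - 1 edges; summing gives V - C = 72 - 12 = 60)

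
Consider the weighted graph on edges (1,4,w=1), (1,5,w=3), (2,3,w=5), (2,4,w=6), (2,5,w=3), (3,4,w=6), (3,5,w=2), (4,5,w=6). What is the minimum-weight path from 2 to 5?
3 (path: 2 -> 5; weights 3 = 3)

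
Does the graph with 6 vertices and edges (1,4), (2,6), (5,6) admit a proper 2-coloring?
Yes. Partition: {1, 2, 3, 5}, {4, 6}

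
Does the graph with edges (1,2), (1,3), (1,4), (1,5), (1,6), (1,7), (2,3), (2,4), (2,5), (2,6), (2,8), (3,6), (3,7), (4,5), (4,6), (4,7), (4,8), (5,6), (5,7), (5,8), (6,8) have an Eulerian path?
Yes — and in fact it has an Eulerian circuit (the graph is connected and all 8 vertices have even degree)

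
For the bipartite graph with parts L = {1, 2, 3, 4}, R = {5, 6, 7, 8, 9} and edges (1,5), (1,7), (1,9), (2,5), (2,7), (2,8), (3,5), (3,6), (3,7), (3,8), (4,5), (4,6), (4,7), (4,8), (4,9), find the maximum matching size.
4 (matching: (1,9), (2,8), (3,7), (4,6); upper bound min(|L|,|R|) = min(4,5) = 4)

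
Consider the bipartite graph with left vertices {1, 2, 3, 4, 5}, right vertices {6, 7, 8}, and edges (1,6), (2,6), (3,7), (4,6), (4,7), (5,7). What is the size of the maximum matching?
2 (matching: (1,6), (3,7); upper bound min(|L|,|R|) = min(5,3) = 3)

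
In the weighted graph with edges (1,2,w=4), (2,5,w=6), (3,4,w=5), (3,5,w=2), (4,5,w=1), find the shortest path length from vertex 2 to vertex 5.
6 (path: 2 -> 5; weights 6 = 6)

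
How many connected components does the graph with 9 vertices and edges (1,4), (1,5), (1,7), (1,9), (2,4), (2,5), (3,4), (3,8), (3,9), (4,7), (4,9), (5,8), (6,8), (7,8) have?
1 (components: {1, 2, 3, 4, 5, 6, 7, 8, 9})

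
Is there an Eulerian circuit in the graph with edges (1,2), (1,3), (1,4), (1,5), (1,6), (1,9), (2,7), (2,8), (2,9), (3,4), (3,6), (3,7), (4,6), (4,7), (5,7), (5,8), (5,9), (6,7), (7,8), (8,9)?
Yes (the graph is connected and all 9 vertices have even degree)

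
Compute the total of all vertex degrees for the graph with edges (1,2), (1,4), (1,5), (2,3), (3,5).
10 (handshake: sum of degrees = 2|E| = 2 x 5 = 10)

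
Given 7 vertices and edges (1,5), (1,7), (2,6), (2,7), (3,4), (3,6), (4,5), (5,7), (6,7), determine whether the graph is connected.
Yes (BFS from 1 visits [1, 5, 7, 4, 2, 6, 3] — all 7 vertices reached)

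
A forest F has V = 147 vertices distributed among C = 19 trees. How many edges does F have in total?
128 (Each of the 19 component trees on V_i vertices has V_i - 1 edges; summing gives V - C = 147 - 19 = 128)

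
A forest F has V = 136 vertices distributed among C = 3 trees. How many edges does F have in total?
133 (Each of the 3 component trees on V_i vertices has V_i - 1 edges; summing gives V - C = 136 - 3 = 133)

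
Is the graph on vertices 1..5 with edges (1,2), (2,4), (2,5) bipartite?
Yes. Partition: {1, 3, 4, 5}, {2}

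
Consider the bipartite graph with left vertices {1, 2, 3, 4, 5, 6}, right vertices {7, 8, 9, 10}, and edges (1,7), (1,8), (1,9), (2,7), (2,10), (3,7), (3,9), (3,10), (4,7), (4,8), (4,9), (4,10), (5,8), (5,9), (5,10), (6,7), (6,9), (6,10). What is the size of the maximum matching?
4 (matching: (1,9), (2,10), (3,7), (4,8); upper bound min(|L|,|R|) = min(6,4) = 4)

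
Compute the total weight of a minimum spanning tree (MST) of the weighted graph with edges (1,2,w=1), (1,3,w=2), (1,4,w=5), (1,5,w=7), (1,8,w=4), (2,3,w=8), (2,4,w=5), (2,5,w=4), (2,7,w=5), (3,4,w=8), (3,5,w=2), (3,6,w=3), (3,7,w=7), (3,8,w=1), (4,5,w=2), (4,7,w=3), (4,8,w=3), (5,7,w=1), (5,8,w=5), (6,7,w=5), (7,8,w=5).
12 (MST edges: (1,2,w=1), (1,3,w=2), (3,5,w=2), (3,6,w=3), (3,8,w=1), (4,5,w=2), (5,7,w=1); sum of weights 1 + 2 + 2 + 3 + 1 + 2 + 1 = 12)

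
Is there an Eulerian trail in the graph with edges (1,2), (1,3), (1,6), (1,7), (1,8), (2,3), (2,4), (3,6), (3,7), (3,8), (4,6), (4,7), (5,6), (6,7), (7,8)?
No (8 vertices have odd degree: {1, 2, 3, 4, 5, 6, 7, 8}; Eulerian path requires 0 or 2)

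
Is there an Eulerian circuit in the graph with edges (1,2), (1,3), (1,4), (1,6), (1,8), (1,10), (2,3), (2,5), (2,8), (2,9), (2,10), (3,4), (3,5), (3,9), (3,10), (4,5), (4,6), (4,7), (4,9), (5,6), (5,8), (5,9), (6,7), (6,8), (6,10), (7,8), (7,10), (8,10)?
Yes (the graph is connected and all 10 vertices have even degree)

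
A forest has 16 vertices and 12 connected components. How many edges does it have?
4 (Each of the 12 component trees on V_i vertices has V_i - 1 edges; summing gives V - C = 16 - 12 = 4)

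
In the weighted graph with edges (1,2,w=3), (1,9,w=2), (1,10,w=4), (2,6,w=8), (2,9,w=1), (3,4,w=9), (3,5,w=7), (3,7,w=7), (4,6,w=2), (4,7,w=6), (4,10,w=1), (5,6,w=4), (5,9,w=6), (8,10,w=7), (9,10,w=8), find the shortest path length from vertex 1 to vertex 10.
4 (path: 1 -> 10; weights 4 = 4)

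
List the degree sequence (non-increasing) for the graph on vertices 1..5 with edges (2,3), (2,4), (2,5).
[3, 1, 1, 1, 0] (degrees: deg(1)=0, deg(2)=3, deg(3)=1, deg(4)=1, deg(5)=1)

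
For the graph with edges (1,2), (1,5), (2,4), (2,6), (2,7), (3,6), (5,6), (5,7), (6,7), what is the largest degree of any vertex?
4 (attained at vertices 2, 6)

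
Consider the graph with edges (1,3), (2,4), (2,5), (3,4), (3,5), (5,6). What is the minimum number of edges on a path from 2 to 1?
3 (path: 2 -> 4 -> 3 -> 1, 3 edges)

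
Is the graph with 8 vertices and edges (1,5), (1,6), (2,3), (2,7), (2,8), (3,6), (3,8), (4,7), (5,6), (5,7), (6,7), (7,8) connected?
Yes (BFS from 1 visits [1, 5, 6, 7, 3, 2, 4, 8] — all 8 vertices reached)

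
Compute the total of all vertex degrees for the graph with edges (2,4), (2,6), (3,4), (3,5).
8 (handshake: sum of degrees = 2|E| = 2 x 4 = 8)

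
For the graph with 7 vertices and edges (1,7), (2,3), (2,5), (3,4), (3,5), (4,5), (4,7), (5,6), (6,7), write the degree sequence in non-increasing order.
[4, 3, 3, 3, 2, 2, 1] (degrees: deg(1)=1, deg(2)=2, deg(3)=3, deg(4)=3, deg(5)=4, deg(6)=2, deg(7)=3)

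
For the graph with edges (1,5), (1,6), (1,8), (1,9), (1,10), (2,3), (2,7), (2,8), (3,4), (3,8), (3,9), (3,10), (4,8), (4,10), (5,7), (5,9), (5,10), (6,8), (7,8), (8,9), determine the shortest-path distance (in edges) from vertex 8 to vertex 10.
2 (path: 8 -> 3 -> 10, 2 edges)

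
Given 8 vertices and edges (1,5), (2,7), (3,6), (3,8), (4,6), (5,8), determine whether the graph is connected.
No, it has 2 components: {1, 3, 4, 5, 6, 8}, {2, 7}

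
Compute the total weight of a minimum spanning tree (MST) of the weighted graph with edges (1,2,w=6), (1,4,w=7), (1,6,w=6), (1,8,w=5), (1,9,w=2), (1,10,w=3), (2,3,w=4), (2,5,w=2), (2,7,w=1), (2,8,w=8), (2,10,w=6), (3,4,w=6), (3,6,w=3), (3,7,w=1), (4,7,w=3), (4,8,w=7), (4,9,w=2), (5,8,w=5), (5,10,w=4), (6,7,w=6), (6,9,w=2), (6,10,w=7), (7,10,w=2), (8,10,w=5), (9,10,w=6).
20 (MST edges: (1,8,w=5), (1,9,w=2), (1,10,w=3), (2,5,w=2), (2,7,w=1), (3,7,w=1), (4,9,w=2), (6,9,w=2), (7,10,w=2); sum of weights 5 + 2 + 3 + 2 + 1 + 1 + 2 + 2 + 2 = 20)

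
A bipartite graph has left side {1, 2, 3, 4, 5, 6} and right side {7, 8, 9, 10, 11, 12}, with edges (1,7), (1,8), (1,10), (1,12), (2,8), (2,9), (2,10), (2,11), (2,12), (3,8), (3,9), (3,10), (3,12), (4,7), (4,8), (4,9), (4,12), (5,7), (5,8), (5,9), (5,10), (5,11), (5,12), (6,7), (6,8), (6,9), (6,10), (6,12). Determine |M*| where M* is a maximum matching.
6 (matching: (1,12), (2,11), (3,10), (4,9), (5,8), (6,7); upper bound min(|L|,|R|) = min(6,6) = 6)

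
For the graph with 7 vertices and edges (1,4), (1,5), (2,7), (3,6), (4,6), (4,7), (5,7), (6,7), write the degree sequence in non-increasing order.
[4, 3, 3, 2, 2, 1, 1] (degrees: deg(1)=2, deg(2)=1, deg(3)=1, deg(4)=3, deg(5)=2, deg(6)=3, deg(7)=4)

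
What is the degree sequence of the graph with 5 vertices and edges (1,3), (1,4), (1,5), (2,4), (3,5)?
[3, 2, 2, 2, 1] (degrees: deg(1)=3, deg(2)=1, deg(3)=2, deg(4)=2, deg(5)=2)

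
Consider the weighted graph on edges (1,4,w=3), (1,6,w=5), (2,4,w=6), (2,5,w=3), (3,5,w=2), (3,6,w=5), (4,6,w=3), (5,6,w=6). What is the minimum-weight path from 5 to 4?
9 (path: 5 -> 6 -> 4; weights 6 + 3 = 9)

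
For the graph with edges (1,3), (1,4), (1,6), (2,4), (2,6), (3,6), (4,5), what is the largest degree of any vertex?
3 (attained at vertices 1, 4, 6)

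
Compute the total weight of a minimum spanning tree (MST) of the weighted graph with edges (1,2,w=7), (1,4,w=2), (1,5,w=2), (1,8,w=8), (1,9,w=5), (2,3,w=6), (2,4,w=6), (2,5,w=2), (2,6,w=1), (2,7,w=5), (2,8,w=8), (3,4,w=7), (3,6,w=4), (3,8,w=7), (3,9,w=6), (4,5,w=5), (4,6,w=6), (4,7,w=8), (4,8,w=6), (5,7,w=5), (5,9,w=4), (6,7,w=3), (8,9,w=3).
21 (MST edges: (1,4,w=2), (1,5,w=2), (2,5,w=2), (2,6,w=1), (3,6,w=4), (5,9,w=4), (6,7,w=3), (8,9,w=3); sum of weights 2 + 2 + 2 + 1 + 4 + 4 + 3 + 3 = 21)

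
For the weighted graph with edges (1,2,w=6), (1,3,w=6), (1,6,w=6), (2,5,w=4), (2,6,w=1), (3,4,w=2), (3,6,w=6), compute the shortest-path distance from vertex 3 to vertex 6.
6 (path: 3 -> 6; weights 6 = 6)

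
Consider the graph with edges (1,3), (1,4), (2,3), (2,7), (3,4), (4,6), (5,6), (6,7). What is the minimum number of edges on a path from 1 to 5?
3 (path: 1 -> 4 -> 6 -> 5, 3 edges)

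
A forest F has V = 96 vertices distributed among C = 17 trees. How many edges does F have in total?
79 (Each of the 17 component trees on V_i vertices has V_i - 1 edges; summing gives V - C = 96 - 17 = 79)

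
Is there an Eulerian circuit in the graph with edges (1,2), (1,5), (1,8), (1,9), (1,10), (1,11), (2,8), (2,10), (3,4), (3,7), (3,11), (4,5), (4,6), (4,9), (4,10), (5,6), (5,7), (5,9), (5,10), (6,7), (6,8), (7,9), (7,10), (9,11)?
No (8 vertices have odd degree: {2, 3, 4, 7, 8, 9, 10, 11}; Eulerian circuit requires 0)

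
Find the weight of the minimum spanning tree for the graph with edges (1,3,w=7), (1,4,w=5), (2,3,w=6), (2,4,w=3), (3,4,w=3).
11 (MST edges: (1,4,w=5), (2,4,w=3), (3,4,w=3); sum of weights 5 + 3 + 3 = 11)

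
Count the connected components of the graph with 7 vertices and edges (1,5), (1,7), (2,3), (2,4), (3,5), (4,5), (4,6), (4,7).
1 (components: {1, 2, 3, 4, 5, 6, 7})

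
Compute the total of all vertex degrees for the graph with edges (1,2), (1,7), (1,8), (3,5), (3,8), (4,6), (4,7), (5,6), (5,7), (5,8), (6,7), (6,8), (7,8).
26 (handshake: sum of degrees = 2|E| = 2 x 13 = 26)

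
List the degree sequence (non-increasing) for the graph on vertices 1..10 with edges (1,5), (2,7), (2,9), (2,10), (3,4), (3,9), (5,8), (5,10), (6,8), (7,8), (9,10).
[3, 3, 3, 3, 3, 2, 2, 1, 1, 1] (degrees: deg(1)=1, deg(2)=3, deg(3)=2, deg(4)=1, deg(5)=3, deg(6)=1, deg(7)=2, deg(8)=3, deg(9)=3, deg(10)=3)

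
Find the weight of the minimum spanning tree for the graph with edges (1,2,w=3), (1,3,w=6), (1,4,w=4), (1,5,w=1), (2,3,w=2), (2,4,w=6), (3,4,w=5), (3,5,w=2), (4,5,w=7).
9 (MST edges: (1,4,w=4), (1,5,w=1), (2,3,w=2), (3,5,w=2); sum of weights 4 + 1 + 2 + 2 = 9)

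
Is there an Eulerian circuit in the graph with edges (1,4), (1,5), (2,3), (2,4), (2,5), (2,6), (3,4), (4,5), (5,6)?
Yes (the graph is connected and all 6 vertices have even degree)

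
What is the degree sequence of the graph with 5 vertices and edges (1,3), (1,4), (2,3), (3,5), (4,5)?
[3, 2, 2, 2, 1] (degrees: deg(1)=2, deg(2)=1, deg(3)=3, deg(4)=2, deg(5)=2)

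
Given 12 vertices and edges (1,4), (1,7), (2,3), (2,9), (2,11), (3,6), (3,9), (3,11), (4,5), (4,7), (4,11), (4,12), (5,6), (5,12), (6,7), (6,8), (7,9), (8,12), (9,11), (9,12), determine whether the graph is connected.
No, it has 2 components: {1, 2, 3, 4, 5, 6, 7, 8, 9, 11, 12}, {10}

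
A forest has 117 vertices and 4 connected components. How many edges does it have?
113 (Each of the 4 component trees on V_i vertices has V_i - 1 edges; summing gives V - C = 117 - 4 = 113)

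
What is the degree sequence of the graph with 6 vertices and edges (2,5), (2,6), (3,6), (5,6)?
[3, 2, 2, 1, 0, 0] (degrees: deg(1)=0, deg(2)=2, deg(3)=1, deg(4)=0, deg(5)=2, deg(6)=3)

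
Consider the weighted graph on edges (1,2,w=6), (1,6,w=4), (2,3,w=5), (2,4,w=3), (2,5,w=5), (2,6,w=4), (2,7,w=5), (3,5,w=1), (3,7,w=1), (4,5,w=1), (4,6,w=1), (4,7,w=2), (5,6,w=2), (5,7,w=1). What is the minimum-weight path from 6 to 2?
4 (path: 6 -> 2; weights 4 = 4)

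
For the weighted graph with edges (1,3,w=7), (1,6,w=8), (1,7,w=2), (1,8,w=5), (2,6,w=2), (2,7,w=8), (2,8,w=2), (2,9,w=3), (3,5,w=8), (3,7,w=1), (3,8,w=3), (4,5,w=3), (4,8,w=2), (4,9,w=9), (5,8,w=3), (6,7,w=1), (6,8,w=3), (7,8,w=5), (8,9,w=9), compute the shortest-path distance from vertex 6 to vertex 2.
2 (path: 6 -> 2; weights 2 = 2)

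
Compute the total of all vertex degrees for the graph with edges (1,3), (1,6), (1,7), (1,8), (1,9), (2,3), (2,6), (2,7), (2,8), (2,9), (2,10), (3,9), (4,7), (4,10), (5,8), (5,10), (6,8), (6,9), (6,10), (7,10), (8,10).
42 (handshake: sum of degrees = 2|E| = 2 x 21 = 42)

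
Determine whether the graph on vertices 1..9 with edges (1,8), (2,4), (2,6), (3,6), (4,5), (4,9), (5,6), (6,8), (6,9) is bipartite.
Yes. Partition: {1, 4, 6, 7}, {2, 3, 5, 8, 9}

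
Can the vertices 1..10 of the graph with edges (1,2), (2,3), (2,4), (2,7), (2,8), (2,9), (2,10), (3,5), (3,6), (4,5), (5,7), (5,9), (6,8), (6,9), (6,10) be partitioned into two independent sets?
Yes. Partition: {1, 3, 4, 7, 8, 9, 10}, {2, 5, 6}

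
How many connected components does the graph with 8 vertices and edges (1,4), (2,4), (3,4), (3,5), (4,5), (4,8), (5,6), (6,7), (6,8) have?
1 (components: {1, 2, 3, 4, 5, 6, 7, 8})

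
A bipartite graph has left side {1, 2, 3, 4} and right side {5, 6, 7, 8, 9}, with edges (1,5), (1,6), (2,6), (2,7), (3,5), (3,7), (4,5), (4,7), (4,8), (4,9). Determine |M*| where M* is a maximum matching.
4 (matching: (1,6), (2,7), (3,5), (4,9); upper bound min(|L|,|R|) = min(4,5) = 4)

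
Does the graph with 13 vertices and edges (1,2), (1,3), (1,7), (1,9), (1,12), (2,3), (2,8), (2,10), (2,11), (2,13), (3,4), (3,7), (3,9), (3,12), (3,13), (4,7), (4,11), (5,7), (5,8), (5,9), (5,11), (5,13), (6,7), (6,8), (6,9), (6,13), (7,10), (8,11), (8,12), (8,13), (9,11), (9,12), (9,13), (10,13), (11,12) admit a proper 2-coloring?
No (odd cycle of length 3: 3 -> 1 -> 12 -> 3)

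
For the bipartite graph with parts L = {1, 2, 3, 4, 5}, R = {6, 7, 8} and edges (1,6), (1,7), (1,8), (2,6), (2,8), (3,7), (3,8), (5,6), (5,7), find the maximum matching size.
3 (matching: (1,8), (2,6), (3,7); upper bound min(|L|,|R|) = min(5,3) = 3)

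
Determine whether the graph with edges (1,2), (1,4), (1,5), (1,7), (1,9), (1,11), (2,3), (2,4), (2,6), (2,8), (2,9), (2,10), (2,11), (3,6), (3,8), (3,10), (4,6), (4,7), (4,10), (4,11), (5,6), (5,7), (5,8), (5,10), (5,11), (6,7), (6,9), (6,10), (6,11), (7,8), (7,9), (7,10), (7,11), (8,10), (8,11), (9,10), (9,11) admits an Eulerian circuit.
Yes (the graph is connected and all 11 vertices have even degree)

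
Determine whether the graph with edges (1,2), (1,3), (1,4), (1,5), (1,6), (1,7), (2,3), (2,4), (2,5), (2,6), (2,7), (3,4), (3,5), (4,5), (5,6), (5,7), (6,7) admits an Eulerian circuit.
Yes (the graph is connected and all 7 vertices have even degree)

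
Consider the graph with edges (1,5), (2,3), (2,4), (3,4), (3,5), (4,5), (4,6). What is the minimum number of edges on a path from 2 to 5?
2 (path: 2 -> 4 -> 5, 2 edges)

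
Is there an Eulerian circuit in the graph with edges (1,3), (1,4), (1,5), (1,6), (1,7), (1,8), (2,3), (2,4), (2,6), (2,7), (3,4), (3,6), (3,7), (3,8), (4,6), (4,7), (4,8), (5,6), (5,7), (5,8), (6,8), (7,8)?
Yes (the graph is connected and all 8 vertices have even degree)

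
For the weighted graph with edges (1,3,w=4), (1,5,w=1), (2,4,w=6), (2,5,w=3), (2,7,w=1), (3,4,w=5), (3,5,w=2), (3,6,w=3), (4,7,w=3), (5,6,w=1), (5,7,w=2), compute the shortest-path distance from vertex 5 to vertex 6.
1 (path: 5 -> 6; weights 1 = 1)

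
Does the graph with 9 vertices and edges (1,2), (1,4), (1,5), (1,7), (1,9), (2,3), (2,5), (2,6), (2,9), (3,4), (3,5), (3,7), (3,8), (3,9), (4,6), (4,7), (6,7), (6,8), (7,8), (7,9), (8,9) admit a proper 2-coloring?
No (odd cycle of length 3: 7 -> 1 -> 9 -> 7)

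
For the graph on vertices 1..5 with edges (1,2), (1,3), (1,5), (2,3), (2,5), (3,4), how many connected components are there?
1 (components: {1, 2, 3, 4, 5})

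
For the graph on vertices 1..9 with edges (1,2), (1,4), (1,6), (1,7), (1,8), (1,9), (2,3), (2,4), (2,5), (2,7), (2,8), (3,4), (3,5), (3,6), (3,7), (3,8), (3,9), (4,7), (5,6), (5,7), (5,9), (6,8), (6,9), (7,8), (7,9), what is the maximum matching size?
4 (matching: (1,8), (2,5), (3,6), (7,9); upper bound floor(n/2) = floor(9/2) = 4)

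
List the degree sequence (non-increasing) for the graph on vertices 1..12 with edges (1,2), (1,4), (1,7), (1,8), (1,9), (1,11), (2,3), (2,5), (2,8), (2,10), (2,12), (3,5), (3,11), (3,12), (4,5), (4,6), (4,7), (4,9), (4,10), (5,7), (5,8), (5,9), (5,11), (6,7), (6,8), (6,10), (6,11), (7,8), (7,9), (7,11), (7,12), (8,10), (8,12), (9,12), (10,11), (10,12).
[8, 7, 7, 6, 6, 6, 6, 6, 6, 5, 5, 4] (degrees: deg(1)=6, deg(2)=6, deg(3)=4, deg(4)=6, deg(5)=7, deg(6)=5, deg(7)=8, deg(8)=7, deg(9)=5, deg(10)=6, deg(11)=6, deg(12)=6)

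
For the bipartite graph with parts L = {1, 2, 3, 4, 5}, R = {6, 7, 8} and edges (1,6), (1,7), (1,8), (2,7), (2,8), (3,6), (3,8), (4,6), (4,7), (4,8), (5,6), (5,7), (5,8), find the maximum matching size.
3 (matching: (1,8), (2,7), (3,6); upper bound min(|L|,|R|) = min(5,3) = 3)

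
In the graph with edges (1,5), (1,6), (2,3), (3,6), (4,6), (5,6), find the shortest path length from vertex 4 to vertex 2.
3 (path: 4 -> 6 -> 3 -> 2, 3 edges)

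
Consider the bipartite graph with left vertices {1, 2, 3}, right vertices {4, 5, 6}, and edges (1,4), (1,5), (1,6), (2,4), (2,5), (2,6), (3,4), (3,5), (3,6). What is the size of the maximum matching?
3 (matching: (1,6), (2,5), (3,4); upper bound min(|L|,|R|) = min(3,3) = 3)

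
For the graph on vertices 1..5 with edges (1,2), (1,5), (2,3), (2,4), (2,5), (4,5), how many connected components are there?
1 (components: {1, 2, 3, 4, 5})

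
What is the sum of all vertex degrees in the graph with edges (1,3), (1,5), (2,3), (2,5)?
8 (handshake: sum of degrees = 2|E| = 2 x 4 = 8)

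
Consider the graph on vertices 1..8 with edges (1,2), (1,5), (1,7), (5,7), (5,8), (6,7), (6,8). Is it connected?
No, it has 3 components: {1, 2, 5, 6, 7, 8}, {3}, {4}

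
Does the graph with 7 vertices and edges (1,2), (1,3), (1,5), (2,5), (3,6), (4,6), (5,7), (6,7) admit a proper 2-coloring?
No (odd cycle of length 3: 5 -> 1 -> 2 -> 5)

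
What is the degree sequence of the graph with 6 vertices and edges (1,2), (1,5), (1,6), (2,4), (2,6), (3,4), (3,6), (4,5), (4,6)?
[4, 4, 3, 3, 2, 2] (degrees: deg(1)=3, deg(2)=3, deg(3)=2, deg(4)=4, deg(5)=2, deg(6)=4)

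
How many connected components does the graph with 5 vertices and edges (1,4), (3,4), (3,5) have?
2 (components: {1, 3, 4, 5}, {2})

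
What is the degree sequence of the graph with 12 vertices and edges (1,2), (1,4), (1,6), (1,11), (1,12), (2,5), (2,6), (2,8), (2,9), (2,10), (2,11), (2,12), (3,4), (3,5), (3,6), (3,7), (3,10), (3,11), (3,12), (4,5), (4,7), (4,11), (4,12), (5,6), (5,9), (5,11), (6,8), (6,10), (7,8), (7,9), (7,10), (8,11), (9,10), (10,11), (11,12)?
[8, 8, 7, 6, 6, 6, 6, 5, 5, 5, 4, 4] (degrees: deg(1)=5, deg(2)=8, deg(3)=7, deg(4)=6, deg(5)=6, deg(6)=6, deg(7)=5, deg(8)=4, deg(9)=4, deg(10)=6, deg(11)=8, deg(12)=5)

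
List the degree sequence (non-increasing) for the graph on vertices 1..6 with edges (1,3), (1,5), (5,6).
[2, 2, 1, 1, 0, 0] (degrees: deg(1)=2, deg(2)=0, deg(3)=1, deg(4)=0, deg(5)=2, deg(6)=1)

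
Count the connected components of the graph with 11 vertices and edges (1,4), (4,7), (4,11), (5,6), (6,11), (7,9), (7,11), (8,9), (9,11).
4 (components: {1, 4, 5, 6, 7, 8, 9, 11}, {2}, {3}, {10})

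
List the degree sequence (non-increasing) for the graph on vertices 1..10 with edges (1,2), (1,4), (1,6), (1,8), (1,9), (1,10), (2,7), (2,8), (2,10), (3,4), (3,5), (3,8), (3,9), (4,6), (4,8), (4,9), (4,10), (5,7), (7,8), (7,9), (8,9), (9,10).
[6, 6, 6, 6, 4, 4, 4, 4, 2, 2] (degrees: deg(1)=6, deg(2)=4, deg(3)=4, deg(4)=6, deg(5)=2, deg(6)=2, deg(7)=4, deg(8)=6, deg(9)=6, deg(10)=4)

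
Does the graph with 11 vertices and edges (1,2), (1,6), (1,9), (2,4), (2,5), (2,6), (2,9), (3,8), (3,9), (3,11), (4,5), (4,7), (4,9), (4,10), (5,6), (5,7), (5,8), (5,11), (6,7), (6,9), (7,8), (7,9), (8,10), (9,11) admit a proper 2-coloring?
No (odd cycle of length 3: 9 -> 1 -> 2 -> 9)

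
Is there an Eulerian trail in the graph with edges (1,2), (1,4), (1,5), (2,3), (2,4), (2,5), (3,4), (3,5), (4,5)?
Yes (the graph is connected and exactly 2 vertices have odd degree: {1, 3}; any Eulerian path must start and end at those)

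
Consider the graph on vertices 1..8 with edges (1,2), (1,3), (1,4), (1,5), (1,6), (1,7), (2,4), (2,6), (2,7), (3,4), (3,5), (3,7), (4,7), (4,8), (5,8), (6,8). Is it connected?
Yes (BFS from 1 visits [1, 2, 3, 4, 5, 6, 7, 8] — all 8 vertices reached)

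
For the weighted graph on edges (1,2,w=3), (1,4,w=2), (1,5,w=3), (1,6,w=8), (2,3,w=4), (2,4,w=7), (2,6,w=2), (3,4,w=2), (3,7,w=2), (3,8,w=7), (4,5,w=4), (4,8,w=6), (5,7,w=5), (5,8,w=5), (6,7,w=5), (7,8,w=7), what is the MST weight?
19 (MST edges: (1,2,w=3), (1,4,w=2), (1,5,w=3), (2,6,w=2), (3,4,w=2), (3,7,w=2), (5,8,w=5); sum of weights 3 + 2 + 3 + 2 + 2 + 2 + 5 = 19)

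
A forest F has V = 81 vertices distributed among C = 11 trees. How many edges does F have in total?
70 (Each of the 11 component trees on V_i vertices has V_i - 1 edges; summing gives V - C = 81 - 11 = 70)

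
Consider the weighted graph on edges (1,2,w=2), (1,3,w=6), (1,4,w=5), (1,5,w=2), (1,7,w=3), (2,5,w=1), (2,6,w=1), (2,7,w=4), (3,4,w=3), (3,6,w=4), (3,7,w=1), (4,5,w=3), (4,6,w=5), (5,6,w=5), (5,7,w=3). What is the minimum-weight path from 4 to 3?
3 (path: 4 -> 3; weights 3 = 3)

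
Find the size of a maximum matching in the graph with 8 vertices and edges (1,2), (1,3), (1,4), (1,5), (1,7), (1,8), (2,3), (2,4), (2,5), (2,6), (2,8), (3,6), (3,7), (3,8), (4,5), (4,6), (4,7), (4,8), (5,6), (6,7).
4 (matching: (1,8), (2,6), (3,7), (4,5); upper bound floor(n/2) = floor(8/2) = 4)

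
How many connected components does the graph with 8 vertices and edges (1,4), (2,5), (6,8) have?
5 (components: {1, 4}, {2, 5}, {3}, {6, 8}, {7})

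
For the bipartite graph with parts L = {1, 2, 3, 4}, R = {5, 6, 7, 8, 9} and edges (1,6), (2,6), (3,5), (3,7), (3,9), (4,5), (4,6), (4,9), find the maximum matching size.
3 (matching: (1,6), (3,7), (4,9); upper bound min(|L|,|R|) = min(4,5) = 4)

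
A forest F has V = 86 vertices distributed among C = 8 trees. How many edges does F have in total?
78 (Each of the 8 component trees on V_i vertices has V_i - 1 edges; summing gives V - C = 86 - 8 = 78)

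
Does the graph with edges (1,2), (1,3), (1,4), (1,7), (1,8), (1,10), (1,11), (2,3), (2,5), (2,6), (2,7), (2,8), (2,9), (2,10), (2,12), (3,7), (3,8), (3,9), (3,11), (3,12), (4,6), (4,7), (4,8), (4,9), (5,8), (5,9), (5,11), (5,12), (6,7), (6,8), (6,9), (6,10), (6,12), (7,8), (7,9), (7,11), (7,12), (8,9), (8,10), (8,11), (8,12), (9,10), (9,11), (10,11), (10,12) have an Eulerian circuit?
No (12 vertices have odd degree: {1, 2, 3, 4, 5, 6, 7, 8, 9, 10, 11, 12}; Eulerian circuit requires 0)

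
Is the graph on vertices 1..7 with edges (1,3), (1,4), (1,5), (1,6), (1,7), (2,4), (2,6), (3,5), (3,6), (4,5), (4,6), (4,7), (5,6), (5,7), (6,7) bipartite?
No (odd cycle of length 3: 5 -> 1 -> 6 -> 5)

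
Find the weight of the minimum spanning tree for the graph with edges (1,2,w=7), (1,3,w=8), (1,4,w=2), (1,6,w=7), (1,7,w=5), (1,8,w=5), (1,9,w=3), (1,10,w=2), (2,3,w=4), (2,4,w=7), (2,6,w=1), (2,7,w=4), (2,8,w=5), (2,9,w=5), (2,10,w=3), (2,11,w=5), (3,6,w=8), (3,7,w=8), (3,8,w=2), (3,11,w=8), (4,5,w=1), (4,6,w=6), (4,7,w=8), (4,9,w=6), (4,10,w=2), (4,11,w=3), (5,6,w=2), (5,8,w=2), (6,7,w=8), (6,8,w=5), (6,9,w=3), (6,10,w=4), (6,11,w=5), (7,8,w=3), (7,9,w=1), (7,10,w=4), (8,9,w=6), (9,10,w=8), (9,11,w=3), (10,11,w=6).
19 (MST edges: (1,4,w=2), (1,9,w=3), (1,10,w=2), (2,6,w=1), (3,8,w=2), (4,5,w=1), (4,11,w=3), (5,6,w=2), (5,8,w=2), (7,9,w=1); sum of weights 2 + 3 + 2 + 1 + 2 + 1 + 3 + 2 + 2 + 1 = 19)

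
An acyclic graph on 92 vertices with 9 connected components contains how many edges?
83 (Each of the 9 component trees on V_i vertices has V_i - 1 edges; summing gives V - C = 92 - 9 = 83)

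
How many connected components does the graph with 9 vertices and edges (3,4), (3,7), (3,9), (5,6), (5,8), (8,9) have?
3 (components: {1}, {2}, {3, 4, 5, 6, 7, 8, 9})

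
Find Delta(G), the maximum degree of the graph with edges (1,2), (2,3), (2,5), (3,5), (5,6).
3 (attained at vertices 2, 5)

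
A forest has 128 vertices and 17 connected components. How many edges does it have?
111 (Each of the 17 component trees on V_i vertices has V_i - 1 edges; summing gives V - C = 128 - 17 = 111)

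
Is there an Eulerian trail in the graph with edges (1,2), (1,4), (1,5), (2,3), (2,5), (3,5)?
No (4 vertices have odd degree: {1, 2, 4, 5}; Eulerian path requires 0 or 2)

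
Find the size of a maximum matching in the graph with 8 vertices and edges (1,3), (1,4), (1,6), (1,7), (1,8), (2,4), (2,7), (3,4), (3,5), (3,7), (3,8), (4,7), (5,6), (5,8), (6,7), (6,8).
4 (matching: (1,6), (2,4), (3,7), (5,8); upper bound floor(n/2) = floor(8/2) = 4)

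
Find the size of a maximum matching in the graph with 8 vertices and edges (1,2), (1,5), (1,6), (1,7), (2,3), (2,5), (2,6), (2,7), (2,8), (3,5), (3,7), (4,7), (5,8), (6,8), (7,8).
4 (matching: (1,5), (2,3), (4,7), (6,8); upper bound floor(n/2) = floor(8/2) = 4)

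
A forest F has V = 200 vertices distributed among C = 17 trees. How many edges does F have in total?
183 (Each of the 17 component trees on V_i vertices has V_i - 1 edges; summing gives V - C = 200 - 17 = 183)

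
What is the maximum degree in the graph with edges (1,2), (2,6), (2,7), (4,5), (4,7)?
3 (attained at vertex 2)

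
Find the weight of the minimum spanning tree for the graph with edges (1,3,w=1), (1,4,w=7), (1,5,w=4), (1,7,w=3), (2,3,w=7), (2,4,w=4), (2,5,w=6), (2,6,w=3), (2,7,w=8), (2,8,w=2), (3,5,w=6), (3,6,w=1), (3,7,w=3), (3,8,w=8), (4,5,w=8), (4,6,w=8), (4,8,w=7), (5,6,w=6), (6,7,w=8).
18 (MST edges: (1,3,w=1), (1,5,w=4), (1,7,w=3), (2,4,w=4), (2,6,w=3), (2,8,w=2), (3,6,w=1); sum of weights 1 + 4 + 3 + 4 + 3 + 2 + 1 = 18)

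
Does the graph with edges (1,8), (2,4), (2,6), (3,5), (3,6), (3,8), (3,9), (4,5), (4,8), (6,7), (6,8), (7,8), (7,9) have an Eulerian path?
No (4 vertices have odd degree: {1, 4, 7, 8}; Eulerian path requires 0 or 2)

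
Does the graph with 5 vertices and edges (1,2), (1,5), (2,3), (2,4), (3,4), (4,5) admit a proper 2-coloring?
No (odd cycle of length 3: 4 -> 2 -> 3 -> 4)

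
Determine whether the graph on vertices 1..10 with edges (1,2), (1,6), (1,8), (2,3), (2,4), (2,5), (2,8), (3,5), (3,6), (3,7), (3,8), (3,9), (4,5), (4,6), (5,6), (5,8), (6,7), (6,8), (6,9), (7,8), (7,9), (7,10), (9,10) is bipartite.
No (odd cycle of length 3: 2 -> 1 -> 8 -> 2)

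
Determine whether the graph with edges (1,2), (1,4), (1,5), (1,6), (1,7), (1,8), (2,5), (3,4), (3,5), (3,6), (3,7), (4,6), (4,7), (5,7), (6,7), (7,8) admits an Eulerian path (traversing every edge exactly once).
Yes — and in fact it has an Eulerian circuit (the graph is connected and all 8 vertices have even degree)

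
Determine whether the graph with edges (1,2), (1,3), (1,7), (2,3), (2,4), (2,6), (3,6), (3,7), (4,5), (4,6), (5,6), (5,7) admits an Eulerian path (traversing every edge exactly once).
No (4 vertices have odd degree: {1, 4, 5, 7}; Eulerian path requires 0 or 2)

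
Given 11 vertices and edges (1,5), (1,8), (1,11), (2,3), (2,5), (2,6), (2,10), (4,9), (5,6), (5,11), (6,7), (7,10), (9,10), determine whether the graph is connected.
Yes (BFS from 1 visits [1, 5, 8, 11, 2, 6, 3, 10, 7, 9, 4] — all 11 vertices reached)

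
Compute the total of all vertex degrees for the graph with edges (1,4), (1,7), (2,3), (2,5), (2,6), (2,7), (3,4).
14 (handshake: sum of degrees = 2|E| = 2 x 7 = 14)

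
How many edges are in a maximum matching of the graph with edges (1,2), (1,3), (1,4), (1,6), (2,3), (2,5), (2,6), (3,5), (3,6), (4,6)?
3 (matching: (1,2), (3,5), (4,6); upper bound floor(n/2) = floor(6/2) = 3)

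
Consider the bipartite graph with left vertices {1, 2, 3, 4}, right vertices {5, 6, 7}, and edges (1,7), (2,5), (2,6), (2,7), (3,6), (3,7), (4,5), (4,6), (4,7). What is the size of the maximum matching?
3 (matching: (1,7), (2,6), (4,5); upper bound min(|L|,|R|) = min(4,3) = 3)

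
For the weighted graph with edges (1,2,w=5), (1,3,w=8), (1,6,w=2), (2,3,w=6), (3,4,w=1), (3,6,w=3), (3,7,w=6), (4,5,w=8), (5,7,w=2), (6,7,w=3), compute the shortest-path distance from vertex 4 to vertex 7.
7 (path: 4 -> 3 -> 7; weights 1 + 6 = 7)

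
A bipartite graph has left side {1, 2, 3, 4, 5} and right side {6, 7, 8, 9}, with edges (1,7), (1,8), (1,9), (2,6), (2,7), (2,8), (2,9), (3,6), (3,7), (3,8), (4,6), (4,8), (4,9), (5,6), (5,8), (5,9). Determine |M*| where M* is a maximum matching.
4 (matching: (1,9), (2,8), (3,7), (4,6); upper bound min(|L|,|R|) = min(5,4) = 4)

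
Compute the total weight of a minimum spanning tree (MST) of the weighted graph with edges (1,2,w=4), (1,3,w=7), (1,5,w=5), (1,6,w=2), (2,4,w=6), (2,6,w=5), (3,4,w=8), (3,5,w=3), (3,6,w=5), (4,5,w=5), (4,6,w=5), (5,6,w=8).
19 (MST edges: (1,2,w=4), (1,5,w=5), (1,6,w=2), (3,5,w=3), (4,5,w=5); sum of weights 4 + 5 + 2 + 3 + 5 = 19)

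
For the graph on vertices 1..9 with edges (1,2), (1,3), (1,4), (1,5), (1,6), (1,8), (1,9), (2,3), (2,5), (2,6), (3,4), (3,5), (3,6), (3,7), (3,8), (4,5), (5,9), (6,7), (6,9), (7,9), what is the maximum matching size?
4 (matching: (1,9), (3,8), (4,5), (6,7); upper bound floor(n/2) = floor(9/2) = 4)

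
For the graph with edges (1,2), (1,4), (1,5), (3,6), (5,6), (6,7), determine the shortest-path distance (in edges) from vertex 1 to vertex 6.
2 (path: 1 -> 5 -> 6, 2 edges)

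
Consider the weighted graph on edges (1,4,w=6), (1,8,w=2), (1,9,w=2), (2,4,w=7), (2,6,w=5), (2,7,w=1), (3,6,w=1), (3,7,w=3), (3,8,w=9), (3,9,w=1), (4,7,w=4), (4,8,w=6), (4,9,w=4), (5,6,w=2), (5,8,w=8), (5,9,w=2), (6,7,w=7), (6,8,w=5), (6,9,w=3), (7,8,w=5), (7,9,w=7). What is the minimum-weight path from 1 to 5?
4 (path: 1 -> 9 -> 5; weights 2 + 2 = 4)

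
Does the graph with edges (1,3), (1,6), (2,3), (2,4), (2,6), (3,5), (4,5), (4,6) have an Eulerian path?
No (4 vertices have odd degree: {2, 3, 4, 6}; Eulerian path requires 0 or 2)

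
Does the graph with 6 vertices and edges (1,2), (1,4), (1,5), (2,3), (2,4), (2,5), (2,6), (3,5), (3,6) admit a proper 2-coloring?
No (odd cycle of length 3: 4 -> 1 -> 2 -> 4)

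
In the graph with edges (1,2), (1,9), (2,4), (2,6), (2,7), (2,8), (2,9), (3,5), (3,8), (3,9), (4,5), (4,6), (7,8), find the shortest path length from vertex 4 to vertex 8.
2 (path: 4 -> 2 -> 8, 2 edges)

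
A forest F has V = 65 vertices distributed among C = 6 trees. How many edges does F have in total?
59 (Each of the 6 component trees on V_i vertices has V_i - 1 edges; summing gives V - C = 65 - 6 = 59)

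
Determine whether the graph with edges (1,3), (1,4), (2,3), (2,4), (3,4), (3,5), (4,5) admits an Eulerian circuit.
Yes (the graph is connected and all 5 vertices have even degree)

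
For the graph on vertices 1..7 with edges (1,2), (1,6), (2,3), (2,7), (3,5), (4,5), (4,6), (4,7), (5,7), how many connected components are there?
1 (components: {1, 2, 3, 4, 5, 6, 7})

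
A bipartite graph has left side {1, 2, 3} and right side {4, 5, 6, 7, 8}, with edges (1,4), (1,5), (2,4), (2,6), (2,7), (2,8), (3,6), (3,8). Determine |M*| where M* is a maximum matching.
3 (matching: (1,5), (2,7), (3,8); upper bound min(|L|,|R|) = min(3,5) = 3)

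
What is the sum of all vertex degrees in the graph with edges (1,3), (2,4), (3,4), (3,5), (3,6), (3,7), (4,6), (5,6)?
16 (handshake: sum of degrees = 2|E| = 2 x 8 = 16)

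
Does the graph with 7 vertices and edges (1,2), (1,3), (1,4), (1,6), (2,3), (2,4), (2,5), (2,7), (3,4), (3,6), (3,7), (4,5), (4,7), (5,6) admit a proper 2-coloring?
No (odd cycle of length 3: 4 -> 1 -> 2 -> 4)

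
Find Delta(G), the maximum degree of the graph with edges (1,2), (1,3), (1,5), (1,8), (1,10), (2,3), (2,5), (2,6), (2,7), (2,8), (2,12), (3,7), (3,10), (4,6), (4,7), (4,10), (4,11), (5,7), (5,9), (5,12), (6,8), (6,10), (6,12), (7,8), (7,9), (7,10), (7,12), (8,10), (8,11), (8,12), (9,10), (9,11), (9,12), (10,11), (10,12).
9 (attained at vertex 10)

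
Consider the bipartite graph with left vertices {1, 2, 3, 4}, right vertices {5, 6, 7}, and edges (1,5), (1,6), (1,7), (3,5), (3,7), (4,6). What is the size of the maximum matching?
3 (matching: (1,7), (3,5), (4,6); upper bound min(|L|,|R|) = min(4,3) = 3)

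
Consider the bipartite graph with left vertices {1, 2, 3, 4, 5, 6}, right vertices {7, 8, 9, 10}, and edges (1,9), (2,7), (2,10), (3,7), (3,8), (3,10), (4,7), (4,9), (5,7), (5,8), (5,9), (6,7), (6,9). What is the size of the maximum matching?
4 (matching: (1,9), (2,10), (3,8), (4,7); upper bound min(|L|,|R|) = min(6,4) = 4)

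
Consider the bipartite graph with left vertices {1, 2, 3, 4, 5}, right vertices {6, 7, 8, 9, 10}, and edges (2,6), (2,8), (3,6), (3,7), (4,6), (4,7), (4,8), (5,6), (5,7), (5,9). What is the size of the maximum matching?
4 (matching: (2,8), (3,7), (4,6), (5,9); upper bound min(|L|,|R|) = min(5,5) = 5)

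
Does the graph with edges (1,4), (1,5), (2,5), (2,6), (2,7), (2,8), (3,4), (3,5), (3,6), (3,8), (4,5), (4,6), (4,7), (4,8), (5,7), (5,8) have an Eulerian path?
Yes (the graph is connected and exactly 2 vertices have odd degree: {6, 7}; any Eulerian path must start and end at those)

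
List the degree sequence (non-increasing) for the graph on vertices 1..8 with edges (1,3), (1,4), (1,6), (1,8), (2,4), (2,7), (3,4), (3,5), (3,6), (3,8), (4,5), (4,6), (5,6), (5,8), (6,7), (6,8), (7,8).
[6, 5, 5, 5, 4, 4, 3, 2] (degrees: deg(1)=4, deg(2)=2, deg(3)=5, deg(4)=5, deg(5)=4, deg(6)=6, deg(7)=3, deg(8)=5)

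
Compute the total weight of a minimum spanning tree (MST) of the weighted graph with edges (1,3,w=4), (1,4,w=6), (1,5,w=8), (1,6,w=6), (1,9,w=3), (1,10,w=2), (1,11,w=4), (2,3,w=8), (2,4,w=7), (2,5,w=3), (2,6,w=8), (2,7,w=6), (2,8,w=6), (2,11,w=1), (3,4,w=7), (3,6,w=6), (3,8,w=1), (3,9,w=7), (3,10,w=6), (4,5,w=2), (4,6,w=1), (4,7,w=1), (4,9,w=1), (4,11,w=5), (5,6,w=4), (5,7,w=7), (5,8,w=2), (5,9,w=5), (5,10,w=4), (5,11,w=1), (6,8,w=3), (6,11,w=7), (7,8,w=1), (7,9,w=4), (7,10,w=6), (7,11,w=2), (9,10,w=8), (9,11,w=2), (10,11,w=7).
14 (MST edges: (1,9,w=3), (1,10,w=2), (2,11,w=1), (3,8,w=1), (4,5,w=2), (4,6,w=1), (4,7,w=1), (4,9,w=1), (5,11,w=1), (7,8,w=1); sum of weights 3 + 2 + 1 + 1 + 2 + 1 + 1 + 1 + 1 + 1 = 14)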